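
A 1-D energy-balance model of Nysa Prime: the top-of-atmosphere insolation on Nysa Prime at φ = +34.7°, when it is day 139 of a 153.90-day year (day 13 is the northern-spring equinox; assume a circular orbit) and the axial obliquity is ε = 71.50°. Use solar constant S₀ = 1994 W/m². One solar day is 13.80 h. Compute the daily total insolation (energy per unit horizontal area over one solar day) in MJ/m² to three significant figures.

Solar longitude: λ_s = 360° × (139 − 13)/153.90 = 294.737°.
sin δ = sin 71.50° × sin 294.737° = -0.86130, so δ = -59.463°.
cos H₀ = −tan(+34.7°) tan(-59.463°) = 1.1738 ≥ 1 ⇒ polar night, H₀ = 0 and Q̄ = 0.
Daily total = Q̄ × 13.80 h × 3600 s/h = 0.00 MJ/m².

0.00 MJ/m²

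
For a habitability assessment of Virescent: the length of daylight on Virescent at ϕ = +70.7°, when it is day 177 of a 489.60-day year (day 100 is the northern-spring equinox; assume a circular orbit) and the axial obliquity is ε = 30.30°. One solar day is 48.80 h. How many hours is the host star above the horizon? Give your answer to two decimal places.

Solar longitude: L_s = 360° × (177 − 100)/489.60 = 56.618°.
sin δ = sin 30.30° × sin 56.618° = 0.42129, so δ = +24.916°.
Sunrise equation: cos h₀ = −tan ϕ · tan δ = -1.3265 ≤ −1, so the host star never sets (polar day) and h₀ = π.
Daylight = 2h₀/(2π) × 48.80 h = (3.1416/π) × 48.80 = 48.80 h.

48.80 h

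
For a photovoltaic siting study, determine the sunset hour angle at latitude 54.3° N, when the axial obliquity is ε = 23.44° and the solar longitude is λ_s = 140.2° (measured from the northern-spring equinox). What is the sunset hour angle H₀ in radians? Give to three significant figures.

H₀ = 1.95 rad

Solar declination: sin δ = sin ε · sin λ_s = sin 23.44° × sin 140.2° = 0.25463, so δ = +14.752°.
cos H₀ = −tan φ · tan δ = −tan(+54.3°) × tan(+14.752°) = -0.3664, so H₀ = 1.9460 rad = 111.50°.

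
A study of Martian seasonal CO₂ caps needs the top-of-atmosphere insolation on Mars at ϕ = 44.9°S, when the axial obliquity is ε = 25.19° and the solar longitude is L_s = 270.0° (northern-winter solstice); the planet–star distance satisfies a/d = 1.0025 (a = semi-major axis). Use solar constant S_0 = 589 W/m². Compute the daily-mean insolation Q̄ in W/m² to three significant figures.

Q̄ ≈ 223 W/m²

Solar declination: sin δ = sin ε · sin L_s = sin 25.19° × sin 270.0° = -0.42562, so δ = -25.190°.
cos h₀ = −tan(-44.9°) tan(-25.190°) = -0.4687, h₀ = 2.0586 rad.
Bracket: h₀ sin ϕ sin δ + cos ϕ cos δ sin h₀ = 2.0586×-0.70587×-0.42562 + 0.70834×0.90490×0.88335 = 0.618470 + 0.566207 = 1.184677.
Inverse-square distance factor (a/d)² = 1.0025² = 1.005006.
Q̄ = (S_0/π) × 1.005006 × [bracket] = (589/π) × 1.005006 × 1.184677 = 223.2 W/m².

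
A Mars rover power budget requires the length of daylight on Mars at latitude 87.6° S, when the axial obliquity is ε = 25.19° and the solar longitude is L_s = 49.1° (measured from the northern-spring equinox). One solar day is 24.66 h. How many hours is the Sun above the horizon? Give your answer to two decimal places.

0.00 h

Solar declination: sin δ = sin ε · sin L_s = sin 25.19° × sin 49.1° = 0.32171, so δ = +18.766°.
cos h₀ = −tan ϕ · tan δ = 8.1067 ≥ 1, so the Sun never rises (polar night) and h₀ = 0.
Daylight = 2h₀/(2π) × 24.66 h = (0.0000/π) × 24.66 = 0.00 h.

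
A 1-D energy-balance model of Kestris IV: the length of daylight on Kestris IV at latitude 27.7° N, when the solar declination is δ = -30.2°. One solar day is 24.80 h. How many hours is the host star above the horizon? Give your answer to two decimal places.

9.95 h

cos H₀ = −tan φ · tan δ = −tan(+27.7°) × tan(-30.200°) = 0.3056, so H₀ = 1.2603 rad = 72.21°.
Daylight = 2H₀/(2π) × 24.80 h = (1.2603/π) × 24.80 = 9.95 h.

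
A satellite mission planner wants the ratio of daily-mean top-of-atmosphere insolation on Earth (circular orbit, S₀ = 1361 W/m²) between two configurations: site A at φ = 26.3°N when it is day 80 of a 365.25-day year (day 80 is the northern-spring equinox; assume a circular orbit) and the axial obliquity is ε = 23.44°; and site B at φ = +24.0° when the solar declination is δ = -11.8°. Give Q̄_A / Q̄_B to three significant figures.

Q̄_A / Q̄_B ≈ 1.17

— Configuration A (φ=+26.3°):
Solar longitude: λ_s = 360° × (80 − 80)/365.25 = 0.000°.
sin δ = sin 23.44° × sin 0.000° = 0.00000, so δ = +0.000°.
cos H₀ = −tan(+26.3°) tan(+0.000°) = -0.0000, H₀ = 1.5708 rad.
Bracket: H₀ sin φ sin δ + cos φ cos δ sin H₀ = 1.5708×0.44307×0.00000 + 0.89649×1.00000×1.00000 = 0.000000 + 0.896490 = 0.896490.
Q̄ = (S₀/π) × [bracket] = (1361/π) × 0.896490 = 388.38 W/m².
— Configuration B (φ=+24.0°):
cos H₀ = −tan(+24.0°) tan(-11.800°) = 0.0930, H₀ = 1.4776 rad.
Bracket: H₀ sin φ sin δ + cos φ cos δ sin H₀ = 1.4776×0.40674×-0.20450 + 0.91355×0.97887×0.99566 = -0.122904 + 0.890366 = 0.767462.
Q̄ = (S₀/π) × [bracket] = (1361/π) × 0.767462 = 332.48 W/m².
Ratio Q̄_A / Q̄_B = 388.38 / 332.48 = 1.168.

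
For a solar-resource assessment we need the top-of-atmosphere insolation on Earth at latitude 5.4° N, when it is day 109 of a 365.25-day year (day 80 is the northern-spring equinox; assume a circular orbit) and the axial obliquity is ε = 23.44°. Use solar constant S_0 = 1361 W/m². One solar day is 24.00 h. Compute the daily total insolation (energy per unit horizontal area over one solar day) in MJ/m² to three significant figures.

37.6 MJ/m²

Solar longitude: L_s = 360° × (109 − 80)/365.25 = 28.583°.
sin δ = sin 23.44° × sin 28.583° = 0.19032, so δ = +10.971°.
cos h₀ = −tan(+5.4°) tan(+10.971°) = -0.0183, h₀ = 1.5891 rad.
Bracket: h₀ sin ϕ sin δ + cos ϕ cos δ sin h₀ = 1.5891×0.09411×0.19032 + 0.99556×0.98172×0.99983 = 0.028462 + 0.977195 = 1.005657.
Q̄ = (S_0/π) × [bracket] = (1361/π) × 1.005657 = 435.67 W/m².
Daily total = Q̄ × 24.00 h × 3600 s/h = 435.67 × 24.00 × 3600 / 10⁶ = 37.64 MJ/m².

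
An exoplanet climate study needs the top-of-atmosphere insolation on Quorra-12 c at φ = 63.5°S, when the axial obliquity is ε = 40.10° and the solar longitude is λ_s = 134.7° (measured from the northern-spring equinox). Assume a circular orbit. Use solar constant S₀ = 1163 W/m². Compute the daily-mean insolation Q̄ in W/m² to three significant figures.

Solar declination: sin δ = sin ε · sin λ_s = sin 40.10° × sin 134.7° = 0.45784, so δ = +27.248°.
cos H₀ = −tan(-63.5°) tan(+27.248°) = 1.0329 ≥ 1 ⇒ polar night, H₀ = 0 and Q̄ = 0.

Q̄ ≈ 0.00 W/m²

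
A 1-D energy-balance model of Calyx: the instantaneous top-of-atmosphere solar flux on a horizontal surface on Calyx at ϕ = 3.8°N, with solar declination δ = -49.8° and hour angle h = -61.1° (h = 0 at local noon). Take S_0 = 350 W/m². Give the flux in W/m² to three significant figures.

91.2 W/m²

cos θ_z = sin ϕ sin δ + cos ϕ cos δ cos h = -0.050620 + 0.311253 = 0.260633.
Flux = S_0 · cos θ_z = 350 × 0.260633 = 91.22 W/m².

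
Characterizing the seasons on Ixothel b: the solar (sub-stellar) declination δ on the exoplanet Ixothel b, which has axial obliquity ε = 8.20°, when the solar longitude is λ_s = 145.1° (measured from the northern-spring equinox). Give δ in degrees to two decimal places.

δ = +4.68°

sin δ = sin ε · sin λ_s = sin 8.20° × sin 145.1° = 0.081605.
δ = arcsin(0.081605) = +4.68°.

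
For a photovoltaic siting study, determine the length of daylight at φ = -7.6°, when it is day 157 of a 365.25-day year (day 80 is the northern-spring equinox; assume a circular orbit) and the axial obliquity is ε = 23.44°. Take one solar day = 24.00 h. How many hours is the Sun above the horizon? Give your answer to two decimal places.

11.57 h

Solar longitude: λ_s = 360° × (157 − 80)/365.25 = 75.893°.
sin δ = sin 23.44° × sin 75.893° = 0.38579, so δ = +22.693°.
cos H₀ = −tan φ · tan δ = −tan(-7.6°) × tan(+22.693°) = 0.0558, so H₀ = 1.5150 rad = 86.80°.
Daylight = 2H₀/(2π) × 24.00 h = (1.5150/π) × 24.00 = 11.57 h.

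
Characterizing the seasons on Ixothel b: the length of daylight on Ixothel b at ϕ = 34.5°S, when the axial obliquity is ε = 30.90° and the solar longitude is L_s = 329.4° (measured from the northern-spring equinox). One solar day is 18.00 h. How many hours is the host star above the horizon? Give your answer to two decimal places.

10.07 h

Solar declination: sin δ = sin ε · sin L_s = sin 30.90° × sin 329.4° = -0.26141, so δ = -15.154°.
cos h₀ = −tan ϕ · tan δ = −tan(-34.5°) × tan(-15.154°) = -0.1861, so h₀ = 1.7580 rad = 100.73°.
Daylight = 2h₀/(2π) × 18.00 h = (1.7580/π) × 18.00 = 10.07 h.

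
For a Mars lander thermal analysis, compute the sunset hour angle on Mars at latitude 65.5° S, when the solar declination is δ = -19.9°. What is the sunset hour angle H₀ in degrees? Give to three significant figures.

H₀ = 143°

cos H₀ = −tan φ · tan δ = −tan(-65.5°) × tan(-19.900°) = -0.7943, so H₀ = 2.4887 rad = 142.59°.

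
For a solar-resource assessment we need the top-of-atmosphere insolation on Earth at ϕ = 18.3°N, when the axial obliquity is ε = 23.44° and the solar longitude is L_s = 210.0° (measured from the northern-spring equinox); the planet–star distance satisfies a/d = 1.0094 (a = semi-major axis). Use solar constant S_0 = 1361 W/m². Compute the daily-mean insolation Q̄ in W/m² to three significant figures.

Q̄ ≈ 368 W/m²

Solar declination: sin δ = sin ε · sin L_s = sin 23.44° × sin 210.0° = -0.19889, so δ = -11.472°.
cos h₀ = −tan(+18.3°) tan(-11.472°) = 0.0671, h₀ = 1.5036 rad.
Bracket: h₀ sin ϕ sin δ + cos ϕ cos δ sin h₀ = 1.5036×0.31399×-0.19889 + 0.94943×0.98002×0.99774 = -0.093899 + 0.928358 = 0.834459.
Inverse-square distance factor (a/d)² = 1.0094² = 1.018888.
Q̄ = (S_0/π) × 1.018888 × [bracket] = (1361/π) × 1.018888 × 0.834459 = 368.3 W/m².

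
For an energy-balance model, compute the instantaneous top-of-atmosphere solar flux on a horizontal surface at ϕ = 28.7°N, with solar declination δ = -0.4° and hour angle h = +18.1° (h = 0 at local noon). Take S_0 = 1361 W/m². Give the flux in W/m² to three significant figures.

1.13e+03 W/m²

cos θ_z = sin ϕ sin δ + cos ϕ cos δ cos h = -0.003353 + 0.833721 = 0.830368.
Flux = S_0 · cos θ_z = 1361 × 0.830368 = 1130 W/m².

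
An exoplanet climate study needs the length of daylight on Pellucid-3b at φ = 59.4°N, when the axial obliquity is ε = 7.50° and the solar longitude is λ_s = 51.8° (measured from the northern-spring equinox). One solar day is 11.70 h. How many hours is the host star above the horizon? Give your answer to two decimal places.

6.50 h

Solar declination: sin δ = sin ε · sin λ_s = sin 7.50° × sin 51.8° = 0.10257, so δ = +5.887°.
cos H₀ = −tan φ · tan δ = −tan(+59.4°) × tan(+5.887°) = -0.1744, so H₀ = 1.7461 rad = 100.04°.
Daylight = 2H₀/(2π) × 11.70 h = (1.7461/π) × 11.70 = 6.50 h.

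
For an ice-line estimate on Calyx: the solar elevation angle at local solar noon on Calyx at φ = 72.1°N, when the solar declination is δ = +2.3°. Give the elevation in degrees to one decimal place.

20.2°

At local noon the hour angle is zero, so the zenith angle equals |φ − δ| = |+72.1° − (+2.300°)| = 69.800°.
Elevation = 90° − 69.800° = 20.2°.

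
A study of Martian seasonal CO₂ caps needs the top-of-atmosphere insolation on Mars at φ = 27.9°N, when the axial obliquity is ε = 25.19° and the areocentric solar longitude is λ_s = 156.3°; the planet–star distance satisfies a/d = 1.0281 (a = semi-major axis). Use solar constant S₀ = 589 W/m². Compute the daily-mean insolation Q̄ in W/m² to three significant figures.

Q̄ ≈ 198 W/m²

sin δ = sin 25.19° × sin 156.3° = 0.17108, so δ = +9.850°.
cos H₀ = −tan(+27.9°) tan(+9.850°) = -0.0919, H₀ = 1.6629 rad.
Bracket: H₀ sin φ sin δ + cos φ cos δ sin H₀ = 1.6629×0.46793×0.17108 + 0.88377×0.98526×0.99576 = 0.133121 + 0.867051 = 1.000172.
Inverse-square distance factor (a/d)² = 1.0281² = 1.056990.
Q̄ = (S₀/π) × 1.056990 × [bracket] = (589/π) × 1.056990 × 1.000172 = 198.2 W/m².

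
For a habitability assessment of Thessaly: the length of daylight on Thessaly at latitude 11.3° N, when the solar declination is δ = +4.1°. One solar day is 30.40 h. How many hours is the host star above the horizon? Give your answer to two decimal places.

15.34 h

cos h₀ = −tan ϕ · tan δ = −tan(+11.3°) × tan(+4.100°) = -0.0143, so h₀ = 1.5851 rad = 90.82°.
Daylight = 2h₀/(2π) × 30.40 h = (1.5851/π) × 30.40 = 15.34 h.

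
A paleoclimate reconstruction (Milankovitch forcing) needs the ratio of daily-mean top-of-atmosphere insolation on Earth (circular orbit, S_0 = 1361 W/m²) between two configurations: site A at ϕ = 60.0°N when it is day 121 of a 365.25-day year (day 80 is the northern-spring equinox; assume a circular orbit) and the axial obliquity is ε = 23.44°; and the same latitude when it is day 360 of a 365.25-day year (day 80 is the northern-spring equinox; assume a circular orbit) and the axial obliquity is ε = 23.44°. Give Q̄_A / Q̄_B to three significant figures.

— Configuration A (ϕ=+60.0°):
Solar longitude: L_s = 360° × (121 − 80)/365.25 = 40.411°.
sin δ = sin 23.44° × sin 40.411° = 0.25787, so δ = +14.944°.
cos h₀ = −tan(+60.0°) tan(+14.944°) = -0.4623, h₀ = 2.0514 rad.
Bracket: h₀ sin ϕ sin δ + cos ϕ cos δ sin h₀ = 2.0514×0.86603×0.25787 + 0.50000×0.96618×0.88673 = 0.458125 + 0.428370 = 0.886495.
Q̄ = (S_0/π) × [bracket] = (1361/π) × 0.886495 = 384.05 W/m².
— Configuration B (ϕ=+60.0°):
Solar longitude: L_s = 360° × (360 − 80)/365.25 = 275.975°.
sin δ = sin 23.44° × sin 275.975° = -0.39563, so δ = -23.305°.
cos h₀ = −tan(+60.0°) tan(-23.305°) = 0.7461, h₀ = 0.7286 rad.
Bracket: h₀ sin ϕ sin δ + cos ϕ cos δ sin h₀ = 0.7286×0.86603×-0.39563 + 0.50000×0.91841×0.66581 = -0.249638 + 0.305743 = 0.056105.
Q̄ = (S_0/π) × [bracket] = (1361/π) × 0.056105 = 24.306 W/m².
Ratio Q̄_A / Q̄_B = 384.05 / 24.306 = 15.80.

Q̄_A / Q̄_B ≈ 15.8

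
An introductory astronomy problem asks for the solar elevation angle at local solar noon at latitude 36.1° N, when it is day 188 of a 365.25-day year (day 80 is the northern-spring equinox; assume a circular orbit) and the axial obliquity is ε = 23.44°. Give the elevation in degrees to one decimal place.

76.3°

Solar longitude: λ_s = 360° × (188 − 80)/365.25 = 106.448°.
sin δ = sin 23.44° × sin 106.448° = 0.38151, so δ = +22.427°.
At local noon the hour angle is zero, so the zenith angle equals |φ − δ| = |+36.1° − (+22.427°)| = 13.673°.
Elevation = 90° − 13.673° = 76.3°.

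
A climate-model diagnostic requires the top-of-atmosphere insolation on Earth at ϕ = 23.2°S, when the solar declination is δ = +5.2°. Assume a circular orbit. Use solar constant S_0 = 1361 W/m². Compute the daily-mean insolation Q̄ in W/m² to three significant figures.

cos h₀ = −tan(-23.2°) tan(+5.200°) = 0.0390, h₀ = 1.5318 rad.
Bracket: h₀ sin ϕ sin δ + cos ϕ cos δ sin h₀ = 1.5318×-0.39394×0.09063 + 0.91914×0.99588×0.99924 = -0.054690 + 0.914657 = 0.859967.
Q̄ = (S_0/π) × [bracket] = (1361/π) × 0.859967 = 372.6 W/m².

Q̄ ≈ 373 W/m²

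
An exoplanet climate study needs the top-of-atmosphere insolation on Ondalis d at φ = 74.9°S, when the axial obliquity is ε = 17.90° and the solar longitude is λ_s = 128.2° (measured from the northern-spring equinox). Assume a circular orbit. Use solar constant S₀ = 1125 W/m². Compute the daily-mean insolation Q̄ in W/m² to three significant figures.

Solar declination: sin δ = sin ε · sin λ_s = sin 17.90° × sin 128.2° = 0.24154, so δ = +13.977°.
cos H₀ = −tan(-74.9°) tan(+13.977°) = 0.9225, H₀ = 0.3963 rad.
Bracket: H₀ sin φ sin δ + cos φ cos δ sin H₀ = 0.3963×-0.96547×0.24154 + 0.26050×0.97039×0.38601 = -0.092417 + 0.097578 = 0.005161.
Q̄ = (S₀/π) × [bracket] = (1125/π) × 0.005161 = 1.848 W/m².

Q̄ ≈ 1.85 W/m²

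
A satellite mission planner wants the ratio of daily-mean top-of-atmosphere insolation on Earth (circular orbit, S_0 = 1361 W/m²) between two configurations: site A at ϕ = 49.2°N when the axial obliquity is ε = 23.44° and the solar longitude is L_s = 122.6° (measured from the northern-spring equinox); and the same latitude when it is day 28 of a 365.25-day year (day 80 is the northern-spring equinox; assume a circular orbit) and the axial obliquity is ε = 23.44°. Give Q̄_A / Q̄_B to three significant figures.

Q̄_A / Q̄_B ≈ 3.59

— Configuration A (ϕ=+49.2°):
Solar declination: sin δ = sin ε · sin L_s = sin 23.44° × sin 122.6° = 0.33512, so δ = +19.580°.
cos h₀ = −tan(+49.2°) tan(+19.580°) = -0.4121, h₀ = 1.9955 rad.
Bracket: h₀ sin ϕ sin δ + cos ϕ cos δ sin h₀ = 1.9955×0.75700×0.33512 + 0.65342×0.94218×0.91115 = 0.506230 + 0.560940 = 1.067170.
Q̄ = (S_0/π) × [bracket] = (1361/π) × 1.067170 = 462.32 W/m².
— Configuration B (ϕ=+49.2°):
Solar longitude: L_s = 360° × (28 − 80)/365.25 = -51.253°, i.e. -51.253° + 360° = 308.747°.
sin δ = sin 23.44° × sin 308.747° = -0.31024, so δ = -18.074°.
cos h₀ = −tan(+49.2°) tan(-18.074°) = 0.3781, h₀ = 1.1831 rad.
Bracket: h₀ sin ϕ sin δ + cos ϕ cos δ sin h₀ = 1.1831×0.75700×-0.31024 + 0.65342×0.95066×0.92578 = -0.277853 + 0.575076 = 0.297223.
Q̄ = (S_0/π) × [bracket] = (1361/π) × 0.297223 = 128.76 W/m².
Ratio Q̄_A / Q̄_B = 462.32 / 128.76 = 3.591.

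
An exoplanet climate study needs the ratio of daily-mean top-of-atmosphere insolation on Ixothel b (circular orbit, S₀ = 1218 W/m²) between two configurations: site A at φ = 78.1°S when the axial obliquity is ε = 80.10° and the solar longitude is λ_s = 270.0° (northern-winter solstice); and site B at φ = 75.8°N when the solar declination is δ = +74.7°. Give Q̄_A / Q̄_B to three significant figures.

— Configuration A (φ=-78.1°):
Solar declination: sin δ = sin ε · sin λ_s = sin 80.10° × sin 270.0° = -0.98511, so δ = -80.100°.
cos H₀ = −tan(-78.1°) tan(-80.100°) = -27.1896 ≤ −1 ⇒ polar day, H₀ = π.
Bracket: H₀ sin φ sin δ + cos φ cos δ sin H₀ = 3.1416×-0.97851×-0.98511 + 0.20620×0.17193×0.00000 = 3.028314 + 0.000000 = 3.028314.
Q̄ = (S₀/π) × [bracket] = (1218/π) × 3.028314 = 1174.1 W/m².
— Configuration B (φ=+75.8°):
cos H₀ = −tan(+75.8°) tan(+74.700°) = -14.4459 ≤ −1 ⇒ polar day, H₀ = π.
Bracket: H₀ sin φ sin δ + cos φ cos δ sin H₀ = 3.1416×0.96945×0.96456 + 0.24531×0.26387×0.00000 = 2.937687 + 0.000000 = 2.937687.
Q̄ = (S₀/π) × [bracket] = (1218/π) × 2.937687 = 1138.9 W/m².
Ratio Q̄_A / Q̄_B = 1174.1 / 1138.9 = 1.031.

Q̄_A / Q̄_B ≈ 1.03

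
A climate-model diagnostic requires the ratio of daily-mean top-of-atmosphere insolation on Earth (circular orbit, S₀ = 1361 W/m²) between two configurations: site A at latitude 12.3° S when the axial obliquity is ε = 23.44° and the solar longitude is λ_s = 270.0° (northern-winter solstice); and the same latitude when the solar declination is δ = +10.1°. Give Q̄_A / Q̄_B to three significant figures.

— Configuration A (φ=-12.3°):
Solar declination: sin δ = sin ε · sin λ_s = sin 23.44° × sin 270.0° = -0.39779, so δ = -23.440°.
cos H₀ = −tan(-12.3°) tan(-23.440°) = -0.0945, H₀ = 1.6655 rad.
Bracket: H₀ sin φ sin δ + cos φ cos δ sin H₀ = 1.6655×-0.21303×-0.39779 + 0.97705×0.91748×0.99552 = 0.141136 + 0.892408 = 1.033544.
Q̄ = (S₀/π) × [bracket] = (1361/π) × 1.033544 = 447.75 W/m².
— Configuration B (φ=-12.3°):
cos H₀ = −tan(-12.3°) tan(+10.100°) = 0.0388, H₀ = 1.5319 rad.
Bracket: H₀ sin φ sin δ + cos φ cos δ sin H₀ = 1.5319×-0.21303×0.17537 + 0.97705×0.98450×0.99925 = -0.057230 + 0.961184 = 0.903954.
Q̄ = (S₀/π) × [bracket] = (1361/π) × 0.903954 = 391.61 W/m².
Ratio Q̄_A / Q̄_B = 447.75 / 391.61 = 1.143.

Q̄_A / Q̄_B ≈ 1.14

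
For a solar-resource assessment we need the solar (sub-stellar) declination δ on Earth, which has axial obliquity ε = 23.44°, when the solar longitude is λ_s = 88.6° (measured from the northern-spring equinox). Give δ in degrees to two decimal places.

sin δ = sin ε · sin λ_s = sin 23.44° × sin 88.6° = 0.397670.
δ = arcsin(0.397670) = +23.43°.

δ = +23.43°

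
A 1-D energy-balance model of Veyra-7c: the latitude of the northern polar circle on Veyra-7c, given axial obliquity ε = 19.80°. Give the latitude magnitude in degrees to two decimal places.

70.20°

The polar circle is the lowest latitude that experiences at least one full rotation of continuous daylight at the northern-summer solstice; it lies at |φ| = 90° − ε = 90° − 19.80° = 70.20°.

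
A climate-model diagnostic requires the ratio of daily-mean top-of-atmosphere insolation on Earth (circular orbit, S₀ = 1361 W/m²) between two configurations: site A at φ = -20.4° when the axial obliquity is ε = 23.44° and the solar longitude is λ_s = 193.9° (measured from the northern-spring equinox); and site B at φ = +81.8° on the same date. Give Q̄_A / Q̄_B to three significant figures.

— Configuration A (φ=-20.4°):
Solar declination: sin δ = sin ε · sin λ_s = sin 23.44° × sin 193.9° = -0.09556, so δ = -5.484°.
cos H₀ = −tan(-20.4°) tan(-5.484°) = -0.0357, H₀ = 1.6065 rad.
Bracket: H₀ sin φ sin δ + cos φ cos δ sin H₀ = 1.6065×-0.34857×-0.09556 + 0.93728×0.99542×0.99936 = 0.053511 + 0.932390 = 0.985901.
Q̄ = (S₀/π) × [bracket] = (1361/π) × 0.985901 = 427.11 W/m².
— Configuration B (φ=+81.8°):
cos H₀ = −tan(+81.8°) tan(-5.484°) = 0.6662, H₀ = 0.8417 rad.
Bracket: H₀ sin φ sin δ + cos φ cos δ sin H₀ = 0.8417×0.98978×-0.09556 + 0.14263×0.99542×0.74578 = -0.079611 + 0.105883 = 0.026272.
Q̄ = (S₀/π) × [bracket] = (1361/π) × 0.026272 = 11.382 W/m².
Ratio Q̄_A / Q̄_B = 427.11 / 11.382 = 37.53.

Q̄_A / Q̄_B ≈ 37.5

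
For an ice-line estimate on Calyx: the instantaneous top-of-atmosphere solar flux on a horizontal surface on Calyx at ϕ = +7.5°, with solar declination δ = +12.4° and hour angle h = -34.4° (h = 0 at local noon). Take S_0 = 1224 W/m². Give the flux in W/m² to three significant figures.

1.01e+03 W/m²

cos θ_z = sin ϕ sin δ + cos ϕ cos δ cos h = 0.028029 + 0.798971 = 0.827000.
Flux = S_0 · cos θ_z = 1224 × 0.827000 = 1012 W/m².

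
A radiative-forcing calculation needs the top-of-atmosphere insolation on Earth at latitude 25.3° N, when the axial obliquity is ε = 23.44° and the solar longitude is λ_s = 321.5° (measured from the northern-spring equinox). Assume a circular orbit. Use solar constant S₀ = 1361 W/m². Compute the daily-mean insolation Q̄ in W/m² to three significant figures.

Q̄ ≈ 310 W/m²

Solar declination: sin δ = sin ε · sin λ_s = sin 23.44° × sin 321.5° = -0.24763, so δ = -14.337°.
cos H₀ = −tan(+25.3°) tan(-14.337°) = 0.1208, H₀ = 1.4497 rad.
Bracket: H₀ sin φ sin δ + cos φ cos δ sin H₀ = 1.4497×0.42736×-0.24763 + 0.90408×0.96885×0.99267 = -0.153418 + 0.869497 = 0.716079.
Q̄ = (S₀/π) × [bracket] = (1361/π) × 0.716079 = 310.2 W/m².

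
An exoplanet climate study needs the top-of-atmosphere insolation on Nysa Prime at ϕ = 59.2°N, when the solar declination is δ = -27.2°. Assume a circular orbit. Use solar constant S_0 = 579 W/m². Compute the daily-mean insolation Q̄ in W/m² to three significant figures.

Q̄ ≈ 4.08 W/m²

cos h₀ = −tan(+59.2°) tan(-27.200°) = 0.8621, h₀ = 0.5313 rad.
Bracket: h₀ sin ϕ sin δ + cos ϕ cos δ sin h₀ = 0.5313×0.85896×-0.45710 + 0.51204×0.88942×0.50669 = -0.208605 + 0.230756 = 0.022151.
Q̄ = (S_0/π) × [bracket] = (579/π) × 0.022151 = 4.082 W/m².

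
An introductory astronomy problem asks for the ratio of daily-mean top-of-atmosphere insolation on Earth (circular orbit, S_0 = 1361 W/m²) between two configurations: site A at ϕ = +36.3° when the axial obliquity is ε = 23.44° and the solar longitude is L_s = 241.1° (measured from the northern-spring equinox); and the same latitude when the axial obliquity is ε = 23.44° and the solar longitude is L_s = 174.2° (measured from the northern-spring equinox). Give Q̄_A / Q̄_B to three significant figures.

— Configuration A (ϕ=+36.3°):
Solar declination: sin δ = sin ε · sin L_s = sin 23.44° × sin 241.1° = -0.34825, so δ = -20.380°.
cos h₀ = −tan(+36.3°) tan(-20.380°) = 0.2729, h₀ = 1.2944 rad.
Bracket: h₀ sin ϕ sin δ + cos ϕ cos δ sin h₀ = 1.2944×0.59201×-0.34825 + 0.80593×0.93740×0.96204 = -0.266863 + 0.726801 = 0.459938.
Q̄ = (S_0/π) × [bracket] = (1361/π) × 0.459938 = 199.25 W/m².
— Configuration B (ϕ=+36.3°):
Solar declination: sin δ = sin ε · sin L_s = sin 23.44° × sin 174.2° = 0.04020, so δ = +2.304°.
cos h₀ = −tan(+36.3°) tan(+2.304°) = -0.0296, h₀ = 1.6004 rad.
Bracket: h₀ sin ϕ sin δ + cos ϕ cos δ sin h₀ = 1.6004×0.59201×0.04020 + 0.80593×0.99919×0.99956 = 0.038088 + 0.804923 = 0.843011.
Q̄ = (S_0/π) × [bracket] = (1361/π) × 0.843011 = 365.21 W/m².
Ratio Q̄_A / Q̄_B = 199.25 / 365.21 = 0.5456.

Q̄_A / Q̄_B ≈ 0.546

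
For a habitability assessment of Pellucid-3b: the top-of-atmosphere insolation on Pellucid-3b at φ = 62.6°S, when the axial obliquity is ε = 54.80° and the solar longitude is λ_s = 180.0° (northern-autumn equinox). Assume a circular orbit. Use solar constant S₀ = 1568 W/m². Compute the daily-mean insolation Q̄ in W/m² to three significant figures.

Solar declination: sin δ = sin ε · sin λ_s = sin 54.80° × sin 180.0° = 0.00000, so δ = +0.000°.
cos H₀ = −tan(-62.6°) tan(+0.000°) = 0.0000, H₀ = 1.5708 rad.
Bracket: H₀ sin φ sin δ + cos φ cos δ sin H₀ = 1.5708×-0.88782×0.00000 + 0.46020×1.00000×1.00000 = -0.000000 + 0.460200 = 0.460200.
Q̄ = (S₀/π) × [bracket] = (1568/π) × 0.460200 = 229.7 W/m².

Q̄ ≈ 230 W/m²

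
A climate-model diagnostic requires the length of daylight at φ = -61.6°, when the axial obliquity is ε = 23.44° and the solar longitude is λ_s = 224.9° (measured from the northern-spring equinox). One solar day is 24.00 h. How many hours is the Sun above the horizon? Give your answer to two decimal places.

Solar declination: sin δ = sin ε · sin λ_s = sin 23.44° × sin 224.9° = -0.28079, so δ = -16.307°.
cos H₀ = −tan φ · tan δ = −tan(-61.6°) × tan(-16.307°) = -0.5411, so H₀ = 2.1425 rad = 122.76°.
Daylight = 2H₀/(2π) × 24.00 h = (2.1425/π) × 24.00 = 16.37 h.

16.37 h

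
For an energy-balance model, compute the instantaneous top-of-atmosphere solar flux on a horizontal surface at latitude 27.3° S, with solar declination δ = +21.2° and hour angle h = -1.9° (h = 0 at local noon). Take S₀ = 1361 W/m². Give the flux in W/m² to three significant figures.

901 W/m²

cos θ_z = sin φ sin δ + cos φ cos δ cos h = -0.165859 + 0.828024 = 0.662165.
Flux = S₀ · cos θ_z = 1361 × 0.662165 = 901.2 W/m².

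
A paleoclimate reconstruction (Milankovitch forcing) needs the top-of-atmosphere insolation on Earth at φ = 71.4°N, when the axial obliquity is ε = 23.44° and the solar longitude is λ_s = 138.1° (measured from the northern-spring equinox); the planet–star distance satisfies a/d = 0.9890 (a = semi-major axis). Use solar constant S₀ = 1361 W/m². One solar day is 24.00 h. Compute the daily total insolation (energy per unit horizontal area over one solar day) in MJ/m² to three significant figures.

Solar declination: sin δ = sin ε · sin λ_s = sin 23.44° × sin 138.1° = 0.26566, so δ = +15.406°.
cos H₀ = −tan(+71.4°) tan(+15.406°) = -0.8188, H₀ = 2.5301 rad.
Bracket: H₀ sin φ sin δ + cos φ cos δ sin H₀ = 2.5301×0.94777×0.26566 + 0.31896×0.96407×0.57408 = 0.637040 + 0.176529 = 0.813569.
Inverse-square distance factor (a/d)² = 0.9890² = 0.978121.
Q̄ = (S₀/π) × 0.978121 × [bracket] = (1361/π) × 0.978121 × 0.813569 = 344.74 W/m².
Daily total = Q̄ × 24.00 h × 3600 s/h = 344.74 × 24.00 × 3600 / 10⁶ = 29.79 MJ/m².

29.8 MJ/m²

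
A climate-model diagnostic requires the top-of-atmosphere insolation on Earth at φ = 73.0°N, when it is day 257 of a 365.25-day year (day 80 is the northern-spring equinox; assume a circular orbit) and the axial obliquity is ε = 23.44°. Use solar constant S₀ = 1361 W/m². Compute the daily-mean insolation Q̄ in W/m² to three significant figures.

Q̄ ≈ 153 W/m²

Solar longitude: λ_s = 360° × (257 − 80)/365.25 = 174.456°.
sin δ = sin 23.44° × sin 174.456° = 0.03843, so δ = +2.203°.
cos H₀ = −tan(+73.0°) tan(+2.203°) = -0.1258, H₀ = 1.6969 rad.
Bracket: H₀ sin φ sin δ + cos φ cos δ sin H₀ = 1.6969×0.95630×0.03843 + 0.29237×0.99926×0.99206 = 0.062362 + 0.289834 = 0.352196.
Q̄ = (S₀/π) × [bracket] = (1361/π) × 0.352196 = 152.6 W/m².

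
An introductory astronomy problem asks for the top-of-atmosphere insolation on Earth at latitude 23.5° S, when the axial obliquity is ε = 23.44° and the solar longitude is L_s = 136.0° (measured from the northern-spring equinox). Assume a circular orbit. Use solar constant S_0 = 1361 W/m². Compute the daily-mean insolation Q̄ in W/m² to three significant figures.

Q̄ ≈ 310 W/m²

Solar declination: sin δ = sin ε · sin L_s = sin 23.44° × sin 136.0° = 0.27633, so δ = +16.041°.
cos h₀ = −tan(-23.5°) tan(+16.041°) = 0.1250, h₀ = 1.4455 rad.
Bracket: h₀ sin ϕ sin δ + cos ϕ cos δ sin h₀ = 1.4455×-0.39875×0.27633 + 0.91706×0.96106×0.99215 = -0.159275 + 0.874431 = 0.715156.
Q̄ = (S_0/π) × [bracket] = (1361/π) × 0.715156 = 309.8 W/m².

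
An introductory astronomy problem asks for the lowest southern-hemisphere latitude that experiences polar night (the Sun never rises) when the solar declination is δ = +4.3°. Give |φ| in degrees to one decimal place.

Polar night requires cos H₀ = −tan φ tan δ ≥ 1, i.e. tan φ tan δ ≤ −1.
The boundary is |tan φ| · |tan δ| = 1, so |φ| = 90° − |δ| = 90° − 4.3° = 85.7° in the southern hemisphere.

|φ| = 85.7°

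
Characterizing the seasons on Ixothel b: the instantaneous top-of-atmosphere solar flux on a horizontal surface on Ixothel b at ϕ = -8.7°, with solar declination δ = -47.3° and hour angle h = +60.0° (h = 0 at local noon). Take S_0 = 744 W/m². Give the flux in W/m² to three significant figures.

cos θ_z = sin ϕ sin δ + cos ϕ cos δ cos h = 0.111164 + 0.335178 = 0.446342.
Flux = S_0 · cos θ_z = 744 × 0.446342 = 332.1 W/m².

332 W/m²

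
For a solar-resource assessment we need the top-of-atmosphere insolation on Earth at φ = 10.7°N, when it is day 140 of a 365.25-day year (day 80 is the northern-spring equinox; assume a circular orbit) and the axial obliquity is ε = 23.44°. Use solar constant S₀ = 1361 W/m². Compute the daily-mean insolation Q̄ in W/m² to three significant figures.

Q̄ ≈ 444 W/m²

Solar longitude: λ_s = 360° × (140 − 80)/365.25 = 59.138°.
sin δ = sin 23.44° × sin 59.138° = 0.34146, so δ = +19.966°.
cos H₀ = −tan(+10.7°) tan(+19.966°) = -0.0686, H₀ = 1.6395 rad.
Bracket: H₀ sin φ sin δ + cos φ cos δ sin H₀ = 1.6395×0.18567×0.34146 + 0.98261×0.93990×0.99764 = 0.103942 + 0.921376 = 1.025318.
Q̄ = (S₀/π) × [bracket] = (1361/π) × 1.025318 = 444.2 W/m².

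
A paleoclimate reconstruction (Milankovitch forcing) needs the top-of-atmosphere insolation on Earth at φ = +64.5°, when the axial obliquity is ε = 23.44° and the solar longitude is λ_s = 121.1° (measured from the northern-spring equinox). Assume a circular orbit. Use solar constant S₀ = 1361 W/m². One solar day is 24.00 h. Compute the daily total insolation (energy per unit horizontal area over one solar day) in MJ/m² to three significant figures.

Solar declination: sin δ = sin ε · sin λ_s = sin 23.44° × sin 121.1° = 0.34061, so δ = +19.914°.
cos H₀ = −tan(+64.5°) tan(+19.914°) = -0.7595, H₀ = 2.4334 rad.
Bracket: H₀ sin φ sin δ + cos φ cos δ sin H₀ = 2.4334×0.90259×0.34061 + 0.43051×0.94020×0.65048 = 0.748103 + 0.263292 = 1.011395.
Q̄ = (S₀/π) × [bracket] = (1361/π) × 1.011395 = 438.16 W/m².
Daily total = Q̄ × 24.00 h × 3600 s/h = 438.16 × 24.00 × 3600 / 10⁶ = 37.86 MJ/m².

37.9 MJ/m²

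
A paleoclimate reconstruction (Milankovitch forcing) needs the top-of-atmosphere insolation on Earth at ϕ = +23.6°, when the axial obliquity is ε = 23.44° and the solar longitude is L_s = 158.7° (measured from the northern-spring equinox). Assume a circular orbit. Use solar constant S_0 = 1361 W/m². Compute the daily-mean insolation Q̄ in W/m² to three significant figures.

Solar declination: sin δ = sin ε · sin L_s = sin 23.44° × sin 158.7° = 0.14450, so δ = +8.308°.
cos h₀ = −tan(+23.6°) tan(+8.308°) = -0.0638, h₀ = 1.6346 rad.
Bracket: h₀ sin ϕ sin δ + cos ϕ cos δ sin h₀ = 1.6346×0.40035×0.14450 + 0.91636×0.98951×0.99796 = 0.094563 + 0.904898 = 0.999461.
Q̄ = (S_0/π) × [bracket] = (1361/π) × 0.999461 = 433.0 W/m².

Q̄ ≈ 433 W/m²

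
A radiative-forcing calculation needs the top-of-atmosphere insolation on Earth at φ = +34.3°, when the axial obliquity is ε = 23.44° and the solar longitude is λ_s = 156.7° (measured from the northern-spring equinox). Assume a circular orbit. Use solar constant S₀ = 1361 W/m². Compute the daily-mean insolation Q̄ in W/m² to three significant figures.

Q̄ ≈ 416 W/m²

Solar declination: sin δ = sin ε · sin λ_s = sin 23.44° × sin 156.7° = 0.15734, so δ = +9.053°.
cos H₀ = −tan(+34.3°) tan(+9.053°) = -0.1087, H₀ = 1.6797 rad.
Bracket: H₀ sin φ sin δ + cos φ cos δ sin H₀ = 1.6797×0.56353×0.15734 + 0.82610×0.98754×0.99408 = 0.148932 + 0.810977 = 0.959909.
Q̄ = (S₀/π) × [bracket] = (1361/π) × 0.959909 = 415.9 W/m².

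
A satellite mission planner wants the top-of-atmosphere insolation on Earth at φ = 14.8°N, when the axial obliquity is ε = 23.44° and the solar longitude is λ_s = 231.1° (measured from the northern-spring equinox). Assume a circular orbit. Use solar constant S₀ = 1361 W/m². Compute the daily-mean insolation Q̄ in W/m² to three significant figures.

Solar declination: sin δ = sin ε · sin λ_s = sin 23.44° × sin 231.1° = -0.30958, so δ = -18.034°.
cos H₀ = −tan(+14.8°) tan(-18.034°) = 0.0860, H₀ = 1.4847 rad.
Bracket: H₀ sin φ sin δ + cos φ cos δ sin H₀ = 1.4847×0.25545×-0.30958 + 0.96682×0.95087×0.99629 = -0.117413 + 0.915909 = 0.798496.
Q̄ = (S₀/π) × [bracket] = (1361/π) × 0.798496 = 345.9 W/m².

Q̄ ≈ 346 W/m²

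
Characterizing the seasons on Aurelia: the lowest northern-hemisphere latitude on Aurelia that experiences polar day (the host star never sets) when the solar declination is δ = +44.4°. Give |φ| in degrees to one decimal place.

Polar day requires cos H₀ = −tan φ tan δ ≤ −1, i.e. tan φ tan δ ≥ 1.
The boundary is |tan φ| · |tan δ| = 1, so |φ| = 90° − |δ| = 90° − 44.4° = 45.6° in the northern hemisphere.

|φ| = 45.6°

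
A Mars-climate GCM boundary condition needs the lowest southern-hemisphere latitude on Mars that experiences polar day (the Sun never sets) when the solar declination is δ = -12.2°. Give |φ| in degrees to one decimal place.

|φ| = 77.8°

Polar day requires cos H₀ = −tan φ tan δ ≤ −1, i.e. tan φ tan δ ≥ 1.
The boundary is |tan φ| · |tan δ| = 1, so |φ| = 90° − |δ| = 90° − 12.2° = 77.8° in the southern hemisphere.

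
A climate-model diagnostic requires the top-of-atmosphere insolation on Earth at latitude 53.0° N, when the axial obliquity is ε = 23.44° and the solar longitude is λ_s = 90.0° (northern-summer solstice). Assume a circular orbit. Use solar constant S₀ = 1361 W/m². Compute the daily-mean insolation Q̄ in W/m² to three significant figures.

Q̄ ≈ 496 W/m²

Solar declination: sin δ = sin ε · sin λ_s = sin 23.44° × sin 90.0° = 0.39779, so δ = +23.440°.
cos H₀ = −tan(+53.0°) tan(+23.440°) = -0.5754, H₀ = 2.1838 rad.
Bracket: H₀ sin φ sin δ + cos φ cos δ sin H₀ = 2.1838×0.79864×0.39779 + 0.60182×0.91748×0.81790 = 0.693774 + 0.451610 = 1.145384.
Q̄ = (S₀/π) × [bracket] = (1361/π) × 1.145384 = 496.2 W/m².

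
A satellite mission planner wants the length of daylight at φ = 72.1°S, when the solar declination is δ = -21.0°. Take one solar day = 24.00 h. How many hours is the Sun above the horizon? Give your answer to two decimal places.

24.00 h

Sunrise equation: cos H₀ = −tan φ · tan δ = -1.1885 ≤ −1, so the Sun never sets (polar day) and H₀ = π.
Daylight = 2H₀/(2π) × 24.00 h = (3.1416/π) × 24.00 = 24.00 h.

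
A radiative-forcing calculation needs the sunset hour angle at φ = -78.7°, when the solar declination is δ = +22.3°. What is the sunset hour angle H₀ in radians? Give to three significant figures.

H₀ = 0.00 rad

cos H₀ = −tan φ · tan δ = 2.0525 ≥ 1, so the Sun never rises (polar night) and H₀ = 0.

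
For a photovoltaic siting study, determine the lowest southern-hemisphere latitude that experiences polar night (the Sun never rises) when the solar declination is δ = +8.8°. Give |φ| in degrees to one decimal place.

Polar night requires cos H₀ = −tan φ tan δ ≥ 1, i.e. tan φ tan δ ≤ −1.
The boundary is |tan φ| · |tan δ| = 1, so |φ| = 90° − |δ| = 90° − 8.8° = 81.2° in the southern hemisphere.

|φ| = 81.2°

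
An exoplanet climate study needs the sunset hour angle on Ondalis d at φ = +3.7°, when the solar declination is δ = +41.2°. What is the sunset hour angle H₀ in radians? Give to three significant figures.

H₀ = 1.63 rad

cos H₀ = −tan φ · tan δ = −tan(+3.7°) × tan(+41.200°) = -0.0566, so H₀ = 1.6274 rad = 93.25°.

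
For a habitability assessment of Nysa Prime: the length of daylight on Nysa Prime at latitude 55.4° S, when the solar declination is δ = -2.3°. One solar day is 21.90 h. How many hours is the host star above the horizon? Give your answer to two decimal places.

11.36 h

cos H₀ = −tan φ · tan δ = −tan(-55.4°) × tan(-2.300°) = -0.0582, so H₀ = 1.6291 rad = 93.34°.
Daylight = 2H₀/(2π) × 21.90 h = (1.6291/π) × 21.90 = 11.36 h.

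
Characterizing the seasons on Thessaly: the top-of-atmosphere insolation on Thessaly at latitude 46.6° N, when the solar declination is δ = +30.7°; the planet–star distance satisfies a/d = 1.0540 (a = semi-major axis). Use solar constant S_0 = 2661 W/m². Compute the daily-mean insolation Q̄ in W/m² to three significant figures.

cos h₀ = −tan(+46.6°) tan(+30.700°) = -0.6279, h₀ = 2.2496 rad.
Bracket: h₀ sin ϕ sin δ + cos ϕ cos δ sin h₀ = 2.2496×0.72657×0.51054 + 0.68709×0.85985×0.77831 = 0.834473 + 0.459821 = 1.294294.
Inverse-square distance factor (a/d)² = 1.0540² = 1.110916.
Q̄ = (S_0/π) × 1.110916 × [bracket] = (2661/π) × 1.110916 × 1.294294 = 1218 W/m².

Q̄ ≈ 1.22e+03 W/m²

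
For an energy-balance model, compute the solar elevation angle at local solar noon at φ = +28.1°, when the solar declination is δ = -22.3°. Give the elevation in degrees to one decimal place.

At local noon the hour angle is zero, so the zenith angle equals |φ − δ| = |+28.1° − (-22.300°)| = 50.400°.
Elevation = 90° − 50.400° = 39.6°.

39.6°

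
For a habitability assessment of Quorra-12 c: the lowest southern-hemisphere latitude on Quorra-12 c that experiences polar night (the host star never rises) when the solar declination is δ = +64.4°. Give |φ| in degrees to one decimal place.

Polar night requires cos H₀ = −tan φ tan δ ≥ 1, i.e. tan φ tan δ ≤ −1.
The boundary is |tan φ| · |tan δ| = 1, so |φ| = 90° − |δ| = 90° − 64.4° = 25.6° in the southern hemisphere.

|φ| = 25.6°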